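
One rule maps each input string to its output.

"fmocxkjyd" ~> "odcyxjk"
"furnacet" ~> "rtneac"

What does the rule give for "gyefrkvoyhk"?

Rule — delete the first 2 characters, then take characters alternately from the front and the back (1st, last, 2nd, 2nd-last, ...).
For "gyefrkvoyhk", step one produces "efrkvoyhk"; step two turns that into "ekfhrykov".

ekfhrykov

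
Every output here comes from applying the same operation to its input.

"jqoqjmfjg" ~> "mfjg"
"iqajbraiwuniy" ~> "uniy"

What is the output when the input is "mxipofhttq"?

The rule is to keep only the last 4 characters.
"mxipofhttq" → "httq".

httq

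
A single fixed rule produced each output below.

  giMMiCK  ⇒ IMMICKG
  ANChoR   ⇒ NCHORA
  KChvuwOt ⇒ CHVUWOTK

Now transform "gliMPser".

Looking at the pairs, the operation is to move the first character to the end, then convert every letter to uppercase.
So "gliMPser" becomes "LIMPSERG".

LIMPSERG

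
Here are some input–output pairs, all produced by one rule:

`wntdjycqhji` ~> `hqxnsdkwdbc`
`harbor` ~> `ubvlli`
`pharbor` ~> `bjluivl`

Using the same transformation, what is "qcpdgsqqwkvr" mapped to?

The pattern: swap each adjacent pair of characters (1↔2, 3↔4, ...), then shift every letter 6 places backward in the alphabet (wrapping around).
For "qcpdgsqqwkvr", step one produces "cqdpsgqqkwrv"; step two turns that into "wkxjmakkeqlp".
(Check on "harbor": → "ahbrro" → "ubvlli" ✓)

wkxjmakkeqlp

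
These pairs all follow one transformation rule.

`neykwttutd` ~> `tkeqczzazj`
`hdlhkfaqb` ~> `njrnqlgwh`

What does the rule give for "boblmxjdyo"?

Rule — shift every letter 6 places forward in the alphabet (wrapping around).
On "boblmxjdyo" that produces "huhrsdpjeu".

huhrsdpjeu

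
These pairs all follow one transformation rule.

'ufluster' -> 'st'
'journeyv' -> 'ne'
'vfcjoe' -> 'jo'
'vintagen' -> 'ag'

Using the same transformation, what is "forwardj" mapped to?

ar

Looking at the pairs, the operation is to swap the front and back halves of the string, then keep only the first 2 characters.
On "forwardj": the first step gives "ardjforw", and the second then gives "ar".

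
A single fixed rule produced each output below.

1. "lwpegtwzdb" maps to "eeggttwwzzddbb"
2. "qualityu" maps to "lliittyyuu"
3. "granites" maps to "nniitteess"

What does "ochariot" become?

Each output is the input with this applied: delete the first 3 characters, then double every character.
Applying both steps to "ochariot": "ariot", then "aarriioott".

aarriioott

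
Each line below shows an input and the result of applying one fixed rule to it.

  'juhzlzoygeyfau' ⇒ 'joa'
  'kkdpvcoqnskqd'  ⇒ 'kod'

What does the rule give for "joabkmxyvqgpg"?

What's happening: keep one character in every 3, starting at position 1 (positions 1st, 4th, 7th, ...), then keep every other character starting from the first (positions 1st, 3rd, 5th, ...).
On "joabkmxyvqgpg": the first step gives "jbxqg", and the second then gives "jxg".
(Check on "juhzlzoygeyfau": → "jzoea" → "joa" ✓)

jxg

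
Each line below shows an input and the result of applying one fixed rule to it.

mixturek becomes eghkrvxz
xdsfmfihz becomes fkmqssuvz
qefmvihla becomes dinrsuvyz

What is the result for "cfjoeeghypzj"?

bclmprrstuww

What's happening: shift every letter 13 places forward in the alphabet (wrapping around) — i.e. ROT13, then sort the characters into alphabetical order.
Working it through for "cfjoeeghypzj": intermediate "pswbrrtulcmw", final "bclmprrstuww".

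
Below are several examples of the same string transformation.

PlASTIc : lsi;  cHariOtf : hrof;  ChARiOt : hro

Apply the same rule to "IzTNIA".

The transformation: keep every other character starting from the second (positions 2nd, 4th, 6th, ...), then convert every letter to lowercase.
Applying both steps to "IzTNIA": "zNA", then "zna".

zna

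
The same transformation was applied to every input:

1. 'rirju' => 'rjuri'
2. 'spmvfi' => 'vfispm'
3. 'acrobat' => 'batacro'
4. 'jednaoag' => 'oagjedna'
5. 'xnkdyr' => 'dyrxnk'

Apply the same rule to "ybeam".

eamyb

The pattern: move the last 3 characters to the front (rotate right by 3).
On "ybeam" that produces "eamyb".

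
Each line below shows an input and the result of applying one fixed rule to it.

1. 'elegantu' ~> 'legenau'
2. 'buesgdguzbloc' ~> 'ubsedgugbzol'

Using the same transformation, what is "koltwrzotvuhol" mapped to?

oktlrwozvthul

The pattern: swap each adjacent pair of characters (1↔2, 3↔4, ...), then delete the last character.
Applying both steps to "koltwrzotvuhol": "oktlrwozvthulo", then "oktlrwozvthul".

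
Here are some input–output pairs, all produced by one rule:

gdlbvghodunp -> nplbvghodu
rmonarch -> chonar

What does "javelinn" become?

nnveli

The pattern: delete the first 2 characters, then move the last 2 characters to the front (rotate right by 2).
On "javelinn": the first step gives "velinn", and the second then gives "nnveli".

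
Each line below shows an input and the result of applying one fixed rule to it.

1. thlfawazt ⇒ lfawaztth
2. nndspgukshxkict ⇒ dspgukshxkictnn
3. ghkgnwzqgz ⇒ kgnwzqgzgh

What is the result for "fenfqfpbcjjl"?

nfqfpbcjjlfe

Each output is the input with this applied: move the first 2 characters to the end (rotate left by 2).
On "fenfqfpbcjjl" that produces "nfqfpbcjjlfe".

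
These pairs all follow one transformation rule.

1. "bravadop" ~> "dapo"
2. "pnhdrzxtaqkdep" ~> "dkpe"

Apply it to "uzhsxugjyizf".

In each case the input is transformed by: swap each adjacent pair of characters (1↔2, 3↔4, ...), then keep only the last 4 characters.
"uzhsxugjyizf" → "zushuxjgiyfz" → "iyfz".

iyfz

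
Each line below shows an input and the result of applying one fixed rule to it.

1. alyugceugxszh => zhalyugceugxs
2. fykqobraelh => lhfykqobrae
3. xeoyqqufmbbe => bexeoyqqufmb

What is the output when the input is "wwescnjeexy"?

Each output is the input with this applied: move the last 2 characters to the front (rotate right by 2).
Doing the same to "wwescnjeexy": "xywwescnjee".

xywwescnjee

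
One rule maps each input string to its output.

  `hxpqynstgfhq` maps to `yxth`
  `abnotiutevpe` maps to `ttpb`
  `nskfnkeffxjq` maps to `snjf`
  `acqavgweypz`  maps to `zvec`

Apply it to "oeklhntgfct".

thge

Rule — keep one character in every 3, starting at position 2 (positions 2nd, 5th, 8th, ...), then sort the characters into reverse alphabetical order.
"oeklhntgfct" → "ehgt" → "thge".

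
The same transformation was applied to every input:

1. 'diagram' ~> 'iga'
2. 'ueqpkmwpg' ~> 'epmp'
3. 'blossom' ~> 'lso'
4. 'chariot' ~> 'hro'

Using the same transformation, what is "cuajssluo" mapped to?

ujsu

The transformation: keep every other character starting from the second (positions 2nd, 4th, 6th, ...).
Doing the same to "cuajssluo": "ujsu".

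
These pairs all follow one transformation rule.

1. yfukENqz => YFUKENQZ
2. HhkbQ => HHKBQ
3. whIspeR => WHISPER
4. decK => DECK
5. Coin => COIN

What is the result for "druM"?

DRUM

The pattern: convert every letter to uppercase.
"druM" → "DRUM".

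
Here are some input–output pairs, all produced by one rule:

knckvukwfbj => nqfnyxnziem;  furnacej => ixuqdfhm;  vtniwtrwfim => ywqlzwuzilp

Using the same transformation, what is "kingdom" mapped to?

nlqjgrp

What's happening: shift every letter 3 places forward in the alphabet (wrapping around).
On "kingdom" that produces "nlqjgrp".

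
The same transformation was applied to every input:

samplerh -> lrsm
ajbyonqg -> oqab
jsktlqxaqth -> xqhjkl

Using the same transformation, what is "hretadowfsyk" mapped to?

ofyhea

Looking at the pairs, the operation is to keep every other character starting from the first (positions 1st, 3rd, 5th, ...), then swap the front and back halves of the string.
Working it through for "hretadowfsyk": intermediate "heaofy", final "ofyhea".
(Check on "samplerh": → "smlr" → "lrsm" ✓)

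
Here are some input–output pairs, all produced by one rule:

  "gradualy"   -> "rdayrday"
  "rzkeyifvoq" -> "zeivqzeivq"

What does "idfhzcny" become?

Rule — keep every other character starting from the second (positions 2nd, 4th, 6th, ...), then write the whole string twice.
So "idfhzcny" becomes "dhcydhcy".

dhcydhcy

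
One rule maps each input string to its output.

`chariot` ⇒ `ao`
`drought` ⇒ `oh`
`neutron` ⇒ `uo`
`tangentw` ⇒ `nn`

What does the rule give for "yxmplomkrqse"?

The transformation: keep one character in every 3, starting at position 3 (positions 3rd, 6th, 9th, ...).
So "yxmplomkrqse" becomes "more".

more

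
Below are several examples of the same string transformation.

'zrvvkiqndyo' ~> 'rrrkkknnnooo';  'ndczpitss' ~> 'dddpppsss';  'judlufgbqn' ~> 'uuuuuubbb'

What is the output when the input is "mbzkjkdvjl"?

Rule — keep one character in every 3, starting at position 2 (positions 2nd, 5th, 8th, ...), then repeat every character 3 times.
Working it through for "mbzkjkdvjl": intermediate "bjv", final "bbbjjjvvv".

bbbjjjvvv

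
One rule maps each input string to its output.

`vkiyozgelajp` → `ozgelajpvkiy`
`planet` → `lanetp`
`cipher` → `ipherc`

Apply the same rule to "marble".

arblem

In each case the input is transformed by: swap the front and back halves of the string, then move the last 2 characters to the front (rotate right by 2).
For "marble", step one produces "blemar"; step two turns that into "arblem".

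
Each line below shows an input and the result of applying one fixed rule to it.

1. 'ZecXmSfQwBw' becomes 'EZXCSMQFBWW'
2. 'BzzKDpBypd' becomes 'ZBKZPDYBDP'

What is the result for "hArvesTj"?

Looking at the pairs, the operation is to swap each adjacent pair of characters (1↔2, 3↔4, ...), then convert every letter to uppercase.
Applying both steps to "hArvesTj": "AhvrsejT", then "AHVRSEJT".

AHVRSEJT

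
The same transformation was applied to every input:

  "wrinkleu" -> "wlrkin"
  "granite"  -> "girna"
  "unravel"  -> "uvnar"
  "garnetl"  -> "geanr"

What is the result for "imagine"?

Each output is the input with this applied: delete the last 2 characters, then take characters alternately from the front and the back (1st, last, 2nd, 2nd-last, ...).
"imagine" → "imagi" → "iimga".

iimga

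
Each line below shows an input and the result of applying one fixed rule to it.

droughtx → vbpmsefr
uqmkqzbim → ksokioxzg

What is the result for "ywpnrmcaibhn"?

lwunlpkaygzf

Each output is the input with this applied: shift every letter 2 places backward in the alphabet (wrapping around), then move the last character to the front.
Applying both steps to "ywpnrmcaibhn": "wunlpkaygzfl", then "lwunlpkaygzf".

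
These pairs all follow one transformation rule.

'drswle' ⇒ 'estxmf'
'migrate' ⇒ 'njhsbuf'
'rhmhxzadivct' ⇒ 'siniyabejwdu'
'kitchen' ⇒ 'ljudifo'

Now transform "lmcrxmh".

What's happening: shift every letter 1 place forward in the alphabet (wrapping around).
Doing the same to "lmcrxmh": "mndsyni".

mndsyni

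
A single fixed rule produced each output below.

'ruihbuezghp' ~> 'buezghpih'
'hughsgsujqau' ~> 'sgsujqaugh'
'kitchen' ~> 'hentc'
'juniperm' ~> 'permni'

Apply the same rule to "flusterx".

terxus

Rule — delete the first 2 characters, then move the first 2 characters to the end (rotate left by 2).
Working it through for "flusterx": intermediate "usterx", final "terxus".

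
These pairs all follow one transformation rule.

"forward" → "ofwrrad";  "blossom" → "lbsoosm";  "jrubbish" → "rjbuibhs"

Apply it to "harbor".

ahbrro

Rule — swap each adjacent pair of characters (1↔2, 3↔4, ...).
For "harbor" the result is "ahbrro".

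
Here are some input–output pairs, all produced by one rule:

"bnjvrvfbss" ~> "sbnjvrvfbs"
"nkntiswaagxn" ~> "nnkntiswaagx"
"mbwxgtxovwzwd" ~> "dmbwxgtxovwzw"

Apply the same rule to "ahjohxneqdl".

lahjohxneqd

Each output is the input with this applied: move the last character to the front.
So "ahjohxneqdl" becomes "lahjohxneqd".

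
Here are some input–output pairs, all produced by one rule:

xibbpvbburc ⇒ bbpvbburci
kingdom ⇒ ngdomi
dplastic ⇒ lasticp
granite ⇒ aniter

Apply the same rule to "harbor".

rbora

The rule is to delete the first character, then move the first character to the end.
On "harbor": the first step gives "arbor", and the second then gives "rbora".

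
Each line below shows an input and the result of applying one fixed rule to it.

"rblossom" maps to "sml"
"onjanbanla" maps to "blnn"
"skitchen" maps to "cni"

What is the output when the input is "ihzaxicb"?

xbz

Looking at the pairs, the operation is to swap the front and back halves of the string, then keep one character in every 3, starting at position 1 (positions 1st, 4th, 7th, ...).
Starting from "ihzaxicb": after the first operation, "xicbihza"; after the second, "xbz".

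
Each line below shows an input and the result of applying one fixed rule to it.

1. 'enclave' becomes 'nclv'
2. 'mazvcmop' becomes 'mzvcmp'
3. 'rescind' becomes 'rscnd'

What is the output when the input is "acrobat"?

crbt

The transformation: remove every vowel.
Doing the same to "acrobat": "crbt".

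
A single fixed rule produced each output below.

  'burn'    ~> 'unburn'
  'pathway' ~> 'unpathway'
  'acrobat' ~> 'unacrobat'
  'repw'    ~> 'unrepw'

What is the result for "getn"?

ungetn

The rule is to prepend "un".
Applying that to "getn" gives "ungetn".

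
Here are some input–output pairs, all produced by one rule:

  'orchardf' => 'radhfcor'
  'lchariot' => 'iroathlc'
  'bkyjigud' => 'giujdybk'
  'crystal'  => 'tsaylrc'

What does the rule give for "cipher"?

The rule is to move the last 3 characters to the front (rotate right by 3), then take characters alternately from the front and the back (1st, last, 2nd, 2nd-last, ...).
Starting from "cipher": after the first operation, "hercip"; after the second, "hpeirc".

hpeirc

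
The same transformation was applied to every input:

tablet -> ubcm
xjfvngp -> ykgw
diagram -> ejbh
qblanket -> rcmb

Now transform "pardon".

qbse

Each output is the input with this applied: shift every letter 1 place forward in the alphabet (wrapping around), then keep only the first 4 characters.
So "pardon" becomes "qbse".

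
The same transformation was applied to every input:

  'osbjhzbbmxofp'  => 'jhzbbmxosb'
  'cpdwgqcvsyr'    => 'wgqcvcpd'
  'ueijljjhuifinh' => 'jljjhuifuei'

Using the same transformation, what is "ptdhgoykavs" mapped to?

hgoykptd

The pattern: delete the last 3 characters, then move the first 3 characters to the end (rotate left by 3).
For "ptdhgoykavs", step one produces "ptdhgoyk"; step two turns that into "hgoykptd".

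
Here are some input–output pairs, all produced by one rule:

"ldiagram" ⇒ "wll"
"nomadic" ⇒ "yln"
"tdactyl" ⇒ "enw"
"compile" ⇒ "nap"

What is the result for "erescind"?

Each output is the input with this applied: keep one character in every 3, starting at position 1 (positions 1st, 4th, 7th, ...), then shift every letter 11 places forward in the alphabet (wrapping around).
Working it through for "erescind": intermediate "esn", final "pdy".

pdy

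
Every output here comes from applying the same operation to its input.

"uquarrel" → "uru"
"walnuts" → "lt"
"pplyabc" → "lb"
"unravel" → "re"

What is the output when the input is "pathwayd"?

tap

What's happening: move the first character to the end, then keep one character in every 3, starting at position 2 (positions 2nd, 5th, 8th, ...).
So "pathwayd" becomes "tap".
(Check on "uquarrel": → "quarrelu" → "uru" ✓)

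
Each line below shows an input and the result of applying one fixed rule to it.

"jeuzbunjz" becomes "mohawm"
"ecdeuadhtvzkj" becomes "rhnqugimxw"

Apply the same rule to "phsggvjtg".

Each output is the input with this applied: shift every letter 13 places forward in the alphabet (wrapping around) — i.e. ROT13, then delete the first 3 characters.
For "phsggvjtg", step one produces "cufttiwgt"; step two turns that into "ttiwgt".

ttiwgt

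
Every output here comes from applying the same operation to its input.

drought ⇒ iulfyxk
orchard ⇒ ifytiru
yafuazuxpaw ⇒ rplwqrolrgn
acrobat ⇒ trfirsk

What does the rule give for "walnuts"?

What's happening: swap each adjacent pair of characters (1↔2, 3↔4, ...), then shift every letter 9 places backward in the alphabet (wrapping around).
For "walnuts", step one produces "awnltus"; step two turns that into "rnecklj".

rnecklj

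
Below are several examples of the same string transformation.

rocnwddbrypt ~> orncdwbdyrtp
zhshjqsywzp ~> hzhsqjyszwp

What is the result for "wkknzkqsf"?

kwnkkzsqf

Rule — swap each adjacent pair of characters (1↔2, 3↔4, ...).
Doing the same to "wkknzkqsf": "kwnkkzsqf".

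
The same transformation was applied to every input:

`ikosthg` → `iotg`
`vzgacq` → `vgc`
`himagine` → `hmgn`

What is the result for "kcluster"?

klse

Rule — keep every other character starting from the first (positions 1st, 3rd, 5th, ...).
"kcluster" → "klse".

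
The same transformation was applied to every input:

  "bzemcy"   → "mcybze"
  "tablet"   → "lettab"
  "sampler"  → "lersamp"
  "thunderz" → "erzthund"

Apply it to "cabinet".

netcabi

In each case the input is transformed by: move the last 3 characters to the front (rotate right by 3).
For "cabinet" the result is "netcabi".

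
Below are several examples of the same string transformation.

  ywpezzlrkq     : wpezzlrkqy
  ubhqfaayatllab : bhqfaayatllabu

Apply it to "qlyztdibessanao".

Looking at the pairs, the operation is to move the first character to the end.
So "qlyztdibessanao" becomes "lyztdibessanaoq".

lyztdibessanaoq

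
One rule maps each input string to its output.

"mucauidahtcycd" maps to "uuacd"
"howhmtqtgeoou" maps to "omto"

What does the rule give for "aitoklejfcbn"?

Each output is the input with this applied: keep one character in every 3, starting at position 2 (positions 2nd, 5th, 8th, ...).
On "aitoklejfcbn" that produces "ikjb".

ikjb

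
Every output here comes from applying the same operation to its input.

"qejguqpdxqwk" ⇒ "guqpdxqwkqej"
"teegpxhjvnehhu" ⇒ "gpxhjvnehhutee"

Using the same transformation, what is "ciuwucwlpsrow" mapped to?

What's happening: move the first 3 characters to the end (rotate left by 3).
"ciuwucwlpsrow" → "wucwlpsrowciu".

wucwlpsrowciu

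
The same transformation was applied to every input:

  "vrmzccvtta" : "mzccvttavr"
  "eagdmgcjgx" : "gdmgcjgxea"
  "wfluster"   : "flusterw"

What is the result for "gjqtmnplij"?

The rule is to move the last 3 characters to the front (rotate right by 3), then swap the front and back halves of the string.
Starting from "gjqtmnplij": after the first operation, "lijgjqtmnp"; after the second, "qtmnplijgj".

qtmnplijgj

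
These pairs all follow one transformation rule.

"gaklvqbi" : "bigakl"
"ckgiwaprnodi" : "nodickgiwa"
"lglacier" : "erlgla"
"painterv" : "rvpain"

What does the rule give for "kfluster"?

erkflu

The transformation: swap the front and back halves of the string, then delete the first 2 characters.
For "kfluster", step one produces "sterkflu"; step two turns that into "erkflu".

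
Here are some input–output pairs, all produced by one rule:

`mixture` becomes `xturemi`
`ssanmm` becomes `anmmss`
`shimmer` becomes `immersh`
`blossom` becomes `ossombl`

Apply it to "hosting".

stingho

What's happening: move the first 2 characters to the end (rotate left by 2).
On "hosting" that produces "stingho".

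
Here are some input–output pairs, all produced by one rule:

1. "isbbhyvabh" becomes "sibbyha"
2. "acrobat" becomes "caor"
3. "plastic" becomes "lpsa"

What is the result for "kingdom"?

ikgn

Rule — swap each adjacent pair of characters (1↔2, 3↔4, ...), then delete the last 3 characters.
Starting from "kingdom": after the first operation, "ikgnodm"; after the second, "ikgn".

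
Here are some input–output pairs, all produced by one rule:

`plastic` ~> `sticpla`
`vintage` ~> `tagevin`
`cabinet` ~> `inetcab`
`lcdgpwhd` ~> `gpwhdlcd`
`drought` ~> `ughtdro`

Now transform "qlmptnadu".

The transformation: move the first 3 characters to the end (rotate left by 3).
Applying that to "qlmptnadu" gives "ptnaduqlm".

ptnaduqlm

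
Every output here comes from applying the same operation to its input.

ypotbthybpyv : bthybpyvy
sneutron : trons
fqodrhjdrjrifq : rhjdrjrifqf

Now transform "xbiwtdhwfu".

Rule — move the first character to the end, then delete the first 3 characters.
Starting from "xbiwtdhwfu": after the first operation, "biwtdhwfux"; after the second, "tdhwfux".
(Check on "ypotbthybpyv": → "potbthybpyvy" → "bthybpyvy" ✓)

tdhwfux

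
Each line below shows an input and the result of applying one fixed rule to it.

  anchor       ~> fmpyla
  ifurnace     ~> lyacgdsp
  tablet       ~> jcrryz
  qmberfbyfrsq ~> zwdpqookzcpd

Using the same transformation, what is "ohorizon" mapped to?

gxmlmfmp

The pattern: swap the front and back halves of the string, then shift every letter 2 places backward in the alphabet (wrapping around).
"ohorizon" → "izonohor" → "gxmlmfmp".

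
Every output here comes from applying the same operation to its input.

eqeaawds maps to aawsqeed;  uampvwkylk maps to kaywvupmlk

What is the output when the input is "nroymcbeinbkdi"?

The rule is to sort the characters into reverse alphabetical order, then move the last 2 characters to the front (rotate right by 2).
Starting from "nroymcbeinbkdi": after the first operation, "yronnmkiiedcbb"; after the second, "bbyronnmkiiedc".

bbyronnmkiiedc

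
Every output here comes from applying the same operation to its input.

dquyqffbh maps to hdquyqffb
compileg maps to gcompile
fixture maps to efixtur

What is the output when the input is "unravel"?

lunrave

Looking at the pairs, the operation is to move the last character to the front.
Applying that to "unravel" gives "lunrave".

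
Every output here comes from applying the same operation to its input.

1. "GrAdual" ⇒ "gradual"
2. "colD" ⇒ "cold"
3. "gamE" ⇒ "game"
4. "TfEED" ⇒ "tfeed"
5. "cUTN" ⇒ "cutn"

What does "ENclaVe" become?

enclave

Each output is the input with this applied: convert every letter to lowercase.
For "ENclaVe" the result is "enclave".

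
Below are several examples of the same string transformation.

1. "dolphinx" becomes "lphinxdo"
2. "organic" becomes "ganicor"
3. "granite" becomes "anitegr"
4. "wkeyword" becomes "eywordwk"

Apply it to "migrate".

The rule is to move the first 2 characters to the end (rotate left by 2).
Doing the same to "migrate": "gratemi".

gratemi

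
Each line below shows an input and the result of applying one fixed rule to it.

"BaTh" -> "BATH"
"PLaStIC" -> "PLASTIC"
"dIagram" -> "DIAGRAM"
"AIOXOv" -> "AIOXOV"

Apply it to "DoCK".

DOCK

Looking at the pairs, the operation is to convert every letter to uppercase.
"DoCK" → "DOCK".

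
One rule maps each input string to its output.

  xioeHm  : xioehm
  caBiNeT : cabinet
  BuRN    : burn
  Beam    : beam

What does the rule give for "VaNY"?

vany

Looking at the pairs, the operation is to convert every letter to lowercase.
Doing the same to "VaNY": "vany".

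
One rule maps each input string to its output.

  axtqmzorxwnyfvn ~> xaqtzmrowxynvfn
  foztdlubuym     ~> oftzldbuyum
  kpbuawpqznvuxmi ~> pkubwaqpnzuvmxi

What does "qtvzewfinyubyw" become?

tqzvweifynbuwy

What's happening: swap each adjacent pair of characters (1↔2, 3↔4, ...).
Doing the same to "qtvzewfinyubyw": "tqzvweifynbuwy".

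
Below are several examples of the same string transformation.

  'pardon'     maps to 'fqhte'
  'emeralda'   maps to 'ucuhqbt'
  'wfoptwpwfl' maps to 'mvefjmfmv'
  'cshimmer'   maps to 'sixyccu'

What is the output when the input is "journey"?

What's happening: shift every letter 10 places backward in the alphabet (wrapping around), then delete the last character.
"journey" → "zekhduo" → "zekhdu".

zekhdu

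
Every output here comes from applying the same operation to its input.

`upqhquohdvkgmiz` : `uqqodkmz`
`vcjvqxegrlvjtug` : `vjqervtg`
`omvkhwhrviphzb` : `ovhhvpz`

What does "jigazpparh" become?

jgzpr

Each output is the input with this applied: keep every other character starting from the first (positions 1st, 3rd, 5th, ...).
Applying that to "jigazpparh" gives "jgzpr".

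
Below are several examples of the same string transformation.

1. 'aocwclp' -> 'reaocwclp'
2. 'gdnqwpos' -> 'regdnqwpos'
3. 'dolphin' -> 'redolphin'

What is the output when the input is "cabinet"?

Rule — prepend "re".
So "cabinet" becomes "recabinet".

recabinet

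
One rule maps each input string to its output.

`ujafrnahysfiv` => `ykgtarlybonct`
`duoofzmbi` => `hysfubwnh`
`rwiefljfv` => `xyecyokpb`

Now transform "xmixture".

The transformation: move the first 3 characters to the end (rotate left by 3), then shift every letter 7 places backward in the alphabet (wrapping around).
For "xmixture", step one produces "xturexmi"; step two turns that into "qmnkxqfb".

qmnkxqfb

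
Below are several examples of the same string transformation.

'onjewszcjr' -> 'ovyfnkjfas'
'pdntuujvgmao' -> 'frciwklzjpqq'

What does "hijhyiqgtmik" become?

What's happening: swap the front and back halves of the string, then shift every letter 4 places backward in the alphabet (wrapping around).
On "hijhyiqgtmik": the first step gives "qgtmikhijhyi", and the second then gives "mcpiegdefdue".

mcpiegdefdue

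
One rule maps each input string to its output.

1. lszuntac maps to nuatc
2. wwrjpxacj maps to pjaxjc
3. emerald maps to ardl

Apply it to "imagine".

The pattern: delete the first 3 characters, then swap each adjacent pair of characters (1↔2, 3↔4, ...).
Applying both steps to "imagine": "gine", then "igen".

igen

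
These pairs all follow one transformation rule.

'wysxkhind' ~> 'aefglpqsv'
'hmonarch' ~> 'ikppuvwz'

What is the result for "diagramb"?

In each case the input is transformed by: shift every letter 8 places forward in the alphabet (wrapping around), then sort the characters into alphabetical order.
Starting from "diagramb": after the first operation, "lqioziuj"; after the second, "iijloquz".
(Check on "hmonarch": → "puwvizkp" → "ikppuvwz" ✓)

iijloquz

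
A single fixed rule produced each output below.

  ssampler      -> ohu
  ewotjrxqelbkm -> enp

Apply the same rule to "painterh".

huk

The rule is to shift every letter 3 places forward in the alphabet (wrapping around), then keep only the last 3 characters.
For "painterh", step one produces "sdlqwhuk"; step two turns that into "huk".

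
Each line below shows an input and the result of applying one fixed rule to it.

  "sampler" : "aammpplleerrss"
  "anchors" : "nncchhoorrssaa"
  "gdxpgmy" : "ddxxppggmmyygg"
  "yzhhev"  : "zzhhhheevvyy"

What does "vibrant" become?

The pattern: double every character, then move the first 2 characters to the end (rotate left by 2).
Applying both steps to "vibrant": "vviibbrraanntt", then "iibbrraannttvv".

iibbrraannttvv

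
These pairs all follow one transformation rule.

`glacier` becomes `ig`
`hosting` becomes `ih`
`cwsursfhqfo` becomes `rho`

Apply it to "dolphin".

The rule is to move the first 2 characters to the end (rotate left by 2), then keep one character in every 3, starting at position 3 (positions 3rd, 6th, 9th, ...).
On "dolphin": the first step gives "lphindo", and the second then gives "hd".

hd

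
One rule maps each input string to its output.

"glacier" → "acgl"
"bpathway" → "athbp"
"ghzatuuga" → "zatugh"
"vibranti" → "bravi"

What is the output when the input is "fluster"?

The transformation: delete the last 3 characters, then move the first 2 characters to the end (rotate left by 2).
"fluster" → "flus" → "usfl".

usfl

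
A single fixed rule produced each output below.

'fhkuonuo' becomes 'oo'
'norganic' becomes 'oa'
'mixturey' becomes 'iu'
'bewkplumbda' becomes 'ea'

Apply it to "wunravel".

ua

Looking at the pairs, the operation is to keep one character in every 3, starting at position 2 (positions 2nd, 5th, 8th, ...), then keep only the vowels.
For "wunravel" the result is "ua".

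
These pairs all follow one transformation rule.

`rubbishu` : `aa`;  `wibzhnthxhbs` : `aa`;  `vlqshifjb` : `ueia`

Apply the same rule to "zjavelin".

iu

The transformation: shift every letter 1 place backward in the alphabet (wrapping around), then keep only the vowels.
Working it through for "zjavelin": intermediate "yizudkhm", final "iu".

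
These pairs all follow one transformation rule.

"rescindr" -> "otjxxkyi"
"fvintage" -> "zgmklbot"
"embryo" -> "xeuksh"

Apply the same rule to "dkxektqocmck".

wuisiqjqdkqz

What's happening: shift every letter 6 places forward in the alphabet (wrapping around), then swap the front and back halves of the string.
On "dkxektqocmck": the first step gives "jqdkqzwuisiq", and the second then gives "wuisiqjqdkqz".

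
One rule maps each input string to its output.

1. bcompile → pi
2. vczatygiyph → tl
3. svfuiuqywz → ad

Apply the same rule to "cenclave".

zi

What's happening: shift every letter 4 places forward in the alphabet (wrapping around), then keep only the last 2 characters.
Applying both steps to "cenclave": "girgpezi", then "zi".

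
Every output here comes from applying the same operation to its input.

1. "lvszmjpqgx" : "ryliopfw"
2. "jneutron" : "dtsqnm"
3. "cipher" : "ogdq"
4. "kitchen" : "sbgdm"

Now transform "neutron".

The pattern: delete the first 2 characters, then shift every letter 1 place backward in the alphabet (wrapping around).
Starting from "neutron": after the first operation, "utron"; after the second, "tsqnm".

tsqnm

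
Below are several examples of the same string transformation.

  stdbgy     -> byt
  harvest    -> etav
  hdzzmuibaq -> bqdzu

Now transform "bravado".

aorv

The rule is to move the last 3 characters to the front (rotate right by 3), then keep every other character starting from the first (positions 1st, 3rd, 5th, ...).
Applying both steps to "bravado": "adobrav", then "aorv".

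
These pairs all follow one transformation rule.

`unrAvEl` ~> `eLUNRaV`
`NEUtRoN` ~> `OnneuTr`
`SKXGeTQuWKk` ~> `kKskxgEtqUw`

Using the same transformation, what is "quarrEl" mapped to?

The pattern: move the last 2 characters to the front (rotate right by 2), then flip the case of every letter.
For "quarrEl" the result is "eLQUARR".

eLQUARR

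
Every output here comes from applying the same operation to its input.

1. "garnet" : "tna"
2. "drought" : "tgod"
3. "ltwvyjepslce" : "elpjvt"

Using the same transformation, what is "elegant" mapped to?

Looking at the pairs, the operation is to reverse the string, then keep every other character starting from the first (positions 1st, 3rd, 5th, ...).
"elegant" → "tnagele" → "taee".
(Check on "ltwvyjepslce": → "eclspejyvwtl" → "elpjvt" ✓)

taee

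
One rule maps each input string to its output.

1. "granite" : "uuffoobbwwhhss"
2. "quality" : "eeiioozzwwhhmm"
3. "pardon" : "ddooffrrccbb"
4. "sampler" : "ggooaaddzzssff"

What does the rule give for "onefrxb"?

ccbbssttffllpp

The pattern: double every character, then shift every letter 12 places backward in the alphabet (wrapping around).
On "onefrxb": the first step gives "oonneeffrrxxbb", and the second then gives "ccbbssttffllpp".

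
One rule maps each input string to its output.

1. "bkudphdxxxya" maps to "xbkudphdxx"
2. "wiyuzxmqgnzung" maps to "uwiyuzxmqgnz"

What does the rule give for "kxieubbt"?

The rule is to delete the last 2 characters, then move the last character to the front.
Applying both steps to "kxieubbt": "kxieub", then "bkxieu".

bkxieu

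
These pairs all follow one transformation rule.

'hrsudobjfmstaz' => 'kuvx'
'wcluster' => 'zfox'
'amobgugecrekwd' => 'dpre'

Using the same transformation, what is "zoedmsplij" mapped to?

Looking at the pairs, the operation is to shift every letter 3 places forward in the alphabet (wrapping around), then keep only the first 4 characters.
"zoedmsplij" → "crhgpvsolm" → "crhg".
(Check on "wcluster": → "zfoxvwhu" → "zfox" ✓)

crhg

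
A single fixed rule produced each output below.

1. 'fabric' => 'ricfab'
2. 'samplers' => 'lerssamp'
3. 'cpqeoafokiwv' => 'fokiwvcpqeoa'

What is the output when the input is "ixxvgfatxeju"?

atxejuixxvgf

Rule — swap the front and back halves of the string.
On "ixxvgfatxeju" that produces "atxejuixxvgf".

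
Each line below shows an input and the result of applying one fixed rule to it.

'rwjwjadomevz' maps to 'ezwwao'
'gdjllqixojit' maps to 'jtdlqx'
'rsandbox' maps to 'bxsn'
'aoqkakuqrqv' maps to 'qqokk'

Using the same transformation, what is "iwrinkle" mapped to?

kewi

The transformation: keep every other character starting from the second (positions 2nd, 4th, 6th, ...), then move the last 2 characters to the front (rotate right by 2).
"iwrinkle" → "wike" → "kewi".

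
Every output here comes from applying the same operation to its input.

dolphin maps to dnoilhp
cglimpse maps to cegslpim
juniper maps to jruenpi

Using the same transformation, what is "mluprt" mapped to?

mtlrup

Rule — take characters alternately from the front and the back (1st, last, 2nd, 2nd-last, ...).
"mluprt" → "mtlrup".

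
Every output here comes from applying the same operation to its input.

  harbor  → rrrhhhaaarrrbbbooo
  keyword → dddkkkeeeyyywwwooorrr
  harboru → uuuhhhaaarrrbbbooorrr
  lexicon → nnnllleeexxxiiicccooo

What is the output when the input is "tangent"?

The pattern: move the last character to the front, then repeat every character 3 times.
"tangent" → "ttttttaaannngggeeennn".

ttttttaaannngggeeennn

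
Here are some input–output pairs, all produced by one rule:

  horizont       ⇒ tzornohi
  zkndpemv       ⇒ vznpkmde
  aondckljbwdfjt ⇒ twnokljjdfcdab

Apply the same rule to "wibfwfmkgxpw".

Rule — sort the characters into reverse alphabetical order, then swap each adjacent pair of characters (1↔2, 3↔4, ...).
For "wibfwfmkgxpw" the result is "wxwwmpikfgbf".

wxwwmpikfgbf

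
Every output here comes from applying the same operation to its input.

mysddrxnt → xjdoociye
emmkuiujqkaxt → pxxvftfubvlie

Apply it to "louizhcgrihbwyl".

wzftksnrctsmhjw

The rule is to shift every letter 11 places forward in the alphabet (wrapping around).
Doing the same to "louizhcgrihbwyl": "wzftksnrctsmhjw".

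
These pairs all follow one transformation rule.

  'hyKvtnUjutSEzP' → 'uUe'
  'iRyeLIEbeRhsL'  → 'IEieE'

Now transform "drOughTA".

Rule — flip the case of every letter, then keep only the vowels.
On "drOughTA": the first step gives "DRoUGHta", and the second then gives "oUa".

oUa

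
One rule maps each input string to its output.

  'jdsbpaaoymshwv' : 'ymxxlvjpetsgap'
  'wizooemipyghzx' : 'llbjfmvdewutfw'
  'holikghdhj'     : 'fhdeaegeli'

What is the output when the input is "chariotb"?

Looking at the pairs, the operation is to move the first 3 characters to the end (rotate left by 3), then shift every letter 3 places backward in the alphabet (wrapping around).
Applying both steps to "chariotb": "riotbcha", then "oflqyzex".

oflqyzex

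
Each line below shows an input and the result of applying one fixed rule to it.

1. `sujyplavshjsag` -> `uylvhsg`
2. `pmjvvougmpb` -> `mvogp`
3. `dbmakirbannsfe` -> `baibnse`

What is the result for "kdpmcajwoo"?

Each output is the input with this applied: keep every other character starting from the second (positions 2nd, 4th, 6th, ...).
Applying that to "kdpmcajwoo" gives "dmawo".

dmawo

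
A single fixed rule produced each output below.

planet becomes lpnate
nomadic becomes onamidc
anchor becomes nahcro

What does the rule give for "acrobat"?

Looking at the pairs, the operation is to swap each adjacent pair of characters (1↔2, 3↔4, ...).
"acrobat" → "caorabt".

caorabt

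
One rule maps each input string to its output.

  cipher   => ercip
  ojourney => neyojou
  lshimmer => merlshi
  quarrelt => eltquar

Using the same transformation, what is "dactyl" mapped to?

In each case the input is transformed by: swap the front and back halves of the string, then delete the first character.
For "dactyl", step one produces "tyldac"; step two turns that into "yldac".

yldac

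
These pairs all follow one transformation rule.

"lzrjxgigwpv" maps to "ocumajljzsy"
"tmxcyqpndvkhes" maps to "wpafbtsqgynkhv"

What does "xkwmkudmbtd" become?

anzpnxgpewg

In each case the input is transformed by: shift every letter 3 places forward in the alphabet (wrapping around).
Applying that to "xkwmkudmbtd" gives "anzpnxgpewg".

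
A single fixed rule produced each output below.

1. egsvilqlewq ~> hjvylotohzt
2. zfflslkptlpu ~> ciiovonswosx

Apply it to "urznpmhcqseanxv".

xucqspkftvhdqay

In each case the input is transformed by: shift every letter 3 places forward in the alphabet (wrapping around).
So "urznpmhcqseanxv" becomes "xucqspkftvhdqay".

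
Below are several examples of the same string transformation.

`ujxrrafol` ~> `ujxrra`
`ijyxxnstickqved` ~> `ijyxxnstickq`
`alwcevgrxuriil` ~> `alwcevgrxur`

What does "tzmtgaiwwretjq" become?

tzmtgaiwwre

The transformation: delete the last 3 characters.
Doing the same to "tzmtgaiwwretjq": "tzmtgaiwwre".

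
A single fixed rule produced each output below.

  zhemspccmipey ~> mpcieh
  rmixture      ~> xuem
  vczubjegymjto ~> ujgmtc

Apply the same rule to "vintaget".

tgti

What's happening: keep every other character starting from the second (positions 2nd, 4th, 6th, ...), then move the first character to the end.
Starting from "vintaget": after the first operation, "itgt"; after the second, "tgti".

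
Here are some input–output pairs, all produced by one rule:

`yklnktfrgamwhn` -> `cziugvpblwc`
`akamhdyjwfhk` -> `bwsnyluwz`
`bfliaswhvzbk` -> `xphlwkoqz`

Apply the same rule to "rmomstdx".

The transformation: delete the first 3 characters, then shift every letter 11 places backward in the alphabet (wrapping around).
"rmomstdx" → "mstdx" → "bhism".

bhism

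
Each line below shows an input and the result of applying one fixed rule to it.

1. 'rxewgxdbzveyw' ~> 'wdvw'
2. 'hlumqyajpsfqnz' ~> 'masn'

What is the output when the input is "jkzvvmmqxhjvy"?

Each output is the input with this applied: keep one character in every 3, starting at position 1 (positions 1st, 4th, 7th, ...), then delete the first character.
"jkzvvmmqxhjvy" → "jvmhy" → "vmhy".

vmhy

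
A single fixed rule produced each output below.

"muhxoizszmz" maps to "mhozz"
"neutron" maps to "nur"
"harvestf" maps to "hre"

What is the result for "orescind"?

Looking at the pairs, the operation is to delete the last 2 characters, then keep every other character starting from the first (positions 1st, 3rd, 5th, ...).
Working it through for "orescind": intermediate "oresci", final "oec".

oec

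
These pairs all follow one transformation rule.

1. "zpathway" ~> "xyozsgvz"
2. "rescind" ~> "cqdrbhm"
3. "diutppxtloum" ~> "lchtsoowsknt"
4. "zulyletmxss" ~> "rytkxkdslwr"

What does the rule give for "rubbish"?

gqtaahr

The transformation: shift every letter 1 place backward in the alphabet (wrapping around), then move the last character to the front.
For "rubbish", step one produces "qtaahrg"; step two turns that into "gqtaahr".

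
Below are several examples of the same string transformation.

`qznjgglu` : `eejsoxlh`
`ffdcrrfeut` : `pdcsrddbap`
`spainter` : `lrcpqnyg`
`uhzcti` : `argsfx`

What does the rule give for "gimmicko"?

gaimegkk

In each case the input is transformed by: swap the front and back halves of the string, then shift every letter 2 places backward in the alphabet (wrapping around).
On "gimmicko": the first step gives "ickogimm", and the second then gives "gaimegkk".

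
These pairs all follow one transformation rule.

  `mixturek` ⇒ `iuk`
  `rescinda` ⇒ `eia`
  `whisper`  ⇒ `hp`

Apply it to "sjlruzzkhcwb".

The pattern: keep one character in every 3, starting at position 2 (positions 2nd, 5th, 8th, ...).
Applying that to "sjlruzzkhcwb" gives "jukw".

jukw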